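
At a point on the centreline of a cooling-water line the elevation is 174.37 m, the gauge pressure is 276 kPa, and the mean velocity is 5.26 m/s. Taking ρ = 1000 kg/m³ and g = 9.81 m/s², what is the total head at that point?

Pressure head ψ = P/(ρg) = 276×1000 / (1000 × 9.81) = 28.13 m.
Velocity head = v²/(2g) = 5.26² / (2 × 9.81) = 1.410 m.
h = z + ψ + v²/(2g) = 174.37 + 28.13 + 1.410 = 203.91 m.

h ≈ 203.91 m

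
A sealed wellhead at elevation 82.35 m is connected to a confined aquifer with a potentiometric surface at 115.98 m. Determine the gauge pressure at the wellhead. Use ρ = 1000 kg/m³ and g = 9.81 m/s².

Head above the cap: Δh = 115.98 − 82.35 = 33.63 m.
P = ρgΔh = 1000 × 9.81 × 33.63 = 329910 Pa ≈ 330 kPa.

P ≈ 330 kPa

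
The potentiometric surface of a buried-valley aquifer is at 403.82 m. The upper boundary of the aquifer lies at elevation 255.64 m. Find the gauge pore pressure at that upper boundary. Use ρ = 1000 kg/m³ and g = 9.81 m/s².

P ≈ 1450 kPa

Pressure head at the aquifer top: ψ = h − z = 403.82 − 255.64 = 148.18 m.
P = ρgψ = 1000 × 9.81 × 148.18 = 1453646 Pa ≈ 1450 kPa.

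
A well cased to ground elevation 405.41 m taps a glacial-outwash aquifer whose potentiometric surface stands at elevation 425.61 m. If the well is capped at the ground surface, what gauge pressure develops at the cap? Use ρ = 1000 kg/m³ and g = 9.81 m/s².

Head above the cap: Δh = 425.61 − 405.41 = 20.20 m.
P = ρgΔh = 1000 × 9.81 × 20.20 = 198162 Pa ≈ 198 kPa.

P ≈ 198 kPa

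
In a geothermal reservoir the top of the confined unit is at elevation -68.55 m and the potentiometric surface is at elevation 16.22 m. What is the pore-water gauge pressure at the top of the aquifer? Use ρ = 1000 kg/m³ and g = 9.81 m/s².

Pressure head at the aquifer top: ψ = h − z = 16.22 − (-68.55) = 84.77 m.
P = ρgψ = 1000 × 9.81 × 84.77 = 831594 Pa ≈ 832 kPa.

P ≈ 832 kPa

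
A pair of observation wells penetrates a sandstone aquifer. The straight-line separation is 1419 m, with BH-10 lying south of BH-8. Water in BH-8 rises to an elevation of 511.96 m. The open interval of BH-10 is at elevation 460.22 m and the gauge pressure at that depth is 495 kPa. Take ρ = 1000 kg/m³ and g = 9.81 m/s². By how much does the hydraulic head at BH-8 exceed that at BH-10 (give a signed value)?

Total head at BH-8: h = 511.96 m (water level in the piezometer is the total head).
Pressure head at BH-10: ψ = P/(ρg) = 495×1000 / (1000 × 9.81) = 50.46 m.
Total head at BH-10: h = z + ψ = 460.22 + 50.46 = 510.68 m.
Head difference: h(BH-8) − h(BH-10) = 511.96 − 510.68 = 1.28 m.

Δh ≈ 1.28 m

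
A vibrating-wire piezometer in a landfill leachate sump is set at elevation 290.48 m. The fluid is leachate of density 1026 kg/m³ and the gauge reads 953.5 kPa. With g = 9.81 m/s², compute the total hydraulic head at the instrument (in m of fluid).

h ≈ 385.21 m

ψ = P/(ρg) = 953.5×1000 / (1026 × 9.81) = 94.73 m.
h = z + ψ = 290.48 + 94.73 = 385.21 m.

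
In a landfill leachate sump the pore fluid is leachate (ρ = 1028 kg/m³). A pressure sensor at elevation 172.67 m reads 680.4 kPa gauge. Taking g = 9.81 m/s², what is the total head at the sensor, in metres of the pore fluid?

ψ = P/(ρg) = 680.4×1000 / (1028 × 9.81) = 67.47 m.
h = z + ψ = 172.67 + 67.47 = 240.14 m.

h ≈ 240.14 m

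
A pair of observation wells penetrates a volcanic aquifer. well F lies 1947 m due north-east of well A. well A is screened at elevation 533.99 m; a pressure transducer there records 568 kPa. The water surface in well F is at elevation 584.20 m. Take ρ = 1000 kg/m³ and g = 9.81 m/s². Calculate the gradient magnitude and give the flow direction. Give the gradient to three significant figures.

Pressure head at well A: ψ = P/(ρg) = 568×1000 / (1000 × 9.81) = 57.90 m.
Total head at well A: h = z + ψ = 533.99 + 57.90 = 591.89 m.
Total head at well F: h = 584.20 m (water level in the piezometer is the total head).
Head difference: h(well A) − h(well F) = 591.89 − 584.20 = 7.69 m.
Hydraulic gradient: i = |Δh| / L = 7.69 / 1947 = 0.00395.
Flow is from higher to lower head: from well A toward well F, i.e. toward the north-east.

i ≈ 0.00395; groundwater flows toward the north-east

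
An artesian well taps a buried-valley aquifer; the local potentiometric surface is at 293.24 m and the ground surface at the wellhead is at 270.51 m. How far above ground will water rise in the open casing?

≈ 22.73 m above ground

Water rises to the potentiometric surface, so the rise above ground = 293.24 − 270.51 = 22.73 m.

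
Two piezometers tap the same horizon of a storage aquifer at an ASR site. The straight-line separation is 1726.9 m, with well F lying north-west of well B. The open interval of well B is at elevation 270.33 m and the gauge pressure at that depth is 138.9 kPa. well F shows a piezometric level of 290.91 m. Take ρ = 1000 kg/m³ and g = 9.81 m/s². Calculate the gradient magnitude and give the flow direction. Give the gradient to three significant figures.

Pressure head at well B: ψ = P/(ρg) = 138.9×1000 / (1000 × 9.81) = 14.16 m.
Total head at well B: h = z + ψ = 270.33 + 14.16 = 284.49 m.
Total head at well F: h = 290.91 m (water level in the piezometer is the total head).
Head difference: h(well B) − h(well F) = 284.49 − 290.91 = -6.42 m.
Hydraulic gradient: i = |Δh| / L = 6.42 / 1726.9 = 0.00372.
Flow is from higher to lower head: from well F toward well B, i.e. toward the south-east.

i ≈ 0.00372; groundwater flows toward the south-east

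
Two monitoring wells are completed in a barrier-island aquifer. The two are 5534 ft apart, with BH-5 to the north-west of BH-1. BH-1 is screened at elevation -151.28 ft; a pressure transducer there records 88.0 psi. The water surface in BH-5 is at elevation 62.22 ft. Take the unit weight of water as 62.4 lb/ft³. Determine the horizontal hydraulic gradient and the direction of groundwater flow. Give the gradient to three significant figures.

i ≈ 0.00188; groundwater flows toward the south-east

Pressure head at BH-1: ψ = 144·P/γ = 144 × 88.0 / 62.4 = 203.08 ft.
Total head at BH-1: h = z + ψ = -151.28 + 203.08 = 51.80 ft.
Total head at BH-5: h = 62.22 ft (water level in the piezometer is the total head).
Head difference: h(BH-1) − h(BH-5) = 51.80 − 62.22 = -10.42 ft.
Hydraulic gradient: i = |Δh| / L = 10.42 / 5534 = 0.00188.
Flow is from higher to lower head: from BH-5 toward BH-1, i.e. toward the south-east.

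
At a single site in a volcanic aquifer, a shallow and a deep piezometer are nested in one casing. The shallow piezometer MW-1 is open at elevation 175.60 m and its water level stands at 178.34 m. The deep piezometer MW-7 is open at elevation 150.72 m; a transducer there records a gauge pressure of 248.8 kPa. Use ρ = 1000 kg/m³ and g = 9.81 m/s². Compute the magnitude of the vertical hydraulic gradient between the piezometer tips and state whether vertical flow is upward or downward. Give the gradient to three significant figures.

|i_v| ≈ 0.0908; vertical flow is downward

Total head at MW-1: h = 178.34 m (water level in the standpipe).
Pressure head at MW-7: ψ = P/(ρg) = 248.8×1000 / (1000 × 9.81) = 25.36 m.
Total head at MW-7: h = z + ψ = 150.72 + 25.36 = 176.08 m.
Δh = h(MW-1) − h(MW-7) = 178.34 − 176.08 = 2.26 m.
Vertical separation Δz = 175.60 − 150.72 = 24.88 m.
|i_v| = |Δh| / Δz = 2.26 / 24.88 = 0.0908.
Head is higher in the shallow piezometer, so vertical flow is downward (recharge condition).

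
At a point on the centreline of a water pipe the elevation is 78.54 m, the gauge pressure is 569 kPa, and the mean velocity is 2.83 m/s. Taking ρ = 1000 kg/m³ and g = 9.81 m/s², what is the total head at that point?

h ≈ 136.95 m

Pressure head ψ = P/(ρg) = 569×1000 / (1000 × 9.81) = 58.00 m.
Velocity head = v²/(2g) = 2.83² / (2 × 9.81) = 0.408 m.
h = z + ψ + v²/(2g) = 78.54 + 58.00 + 0.408 = 136.95 m.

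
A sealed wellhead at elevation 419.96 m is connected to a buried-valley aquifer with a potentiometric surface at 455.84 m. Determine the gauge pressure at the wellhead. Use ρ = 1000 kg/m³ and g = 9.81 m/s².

Head above the cap: Δh = 455.84 − 419.96 = 35.88 m.
P = ρgΔh = 1000 × 9.81 × 35.88 = 351983 Pa ≈ 352 kPa.

P ≈ 352 kPa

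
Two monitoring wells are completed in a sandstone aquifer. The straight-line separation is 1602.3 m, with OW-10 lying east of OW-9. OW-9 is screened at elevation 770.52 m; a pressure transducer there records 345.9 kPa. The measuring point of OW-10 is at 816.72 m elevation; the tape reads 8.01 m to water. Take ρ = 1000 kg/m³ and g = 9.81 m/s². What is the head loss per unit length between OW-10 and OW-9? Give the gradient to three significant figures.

Pressure head at OW-9: ψ = P/(ρg) = 345.9×1000 / (1000 × 9.81) = 35.26 m.
Total head at OW-9: h = z + ψ = 770.52 + 35.26 = 805.78 m.
Total head at OW-10: h = 816.72 − 8.01 = 808.71 m.
Head difference: h(OW-9) − h(OW-10) = 805.78 − 808.71 = -2.93 m.
Hydraulic gradient: i = |Δh| / L = 2.93 / 1602.3 = 0.00183.

i ≈ 0.00183 m/m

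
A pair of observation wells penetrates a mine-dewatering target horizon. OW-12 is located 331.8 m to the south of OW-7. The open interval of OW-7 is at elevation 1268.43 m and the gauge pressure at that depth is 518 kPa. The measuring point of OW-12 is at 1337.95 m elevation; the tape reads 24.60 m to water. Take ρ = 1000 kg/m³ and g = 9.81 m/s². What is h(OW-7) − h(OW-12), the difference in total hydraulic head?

Pressure head at OW-7: ψ = P/(ρg) = 518×1000 / (1000 × 9.81) = 52.80 m.
Total head at OW-7: h = z + ψ = 1268.43 + 52.80 = 1321.23 m.
Total head at OW-12: h = 1337.95 − 24.60 = 1313.35 m.
Head difference: h(OW-7) − h(OW-12) = 1321.23 − 1313.35 = 7.88 m.

Δh ≈ 7.88 m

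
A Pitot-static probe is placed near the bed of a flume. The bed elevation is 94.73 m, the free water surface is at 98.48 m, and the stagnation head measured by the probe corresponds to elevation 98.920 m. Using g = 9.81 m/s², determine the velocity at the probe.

v ≈ 2.94 m/s

Near the bed, under hydrostatic conditions, the piezometric head (z + ψ) equals the free-surface elevation, 98.48 m.
Velocity head = total − piezometric = 98.920 − 98.48 = 0.440 m.
v = √(2g·h_v) = √(2 × 9.81 × 0.440) = 2.94 m/s.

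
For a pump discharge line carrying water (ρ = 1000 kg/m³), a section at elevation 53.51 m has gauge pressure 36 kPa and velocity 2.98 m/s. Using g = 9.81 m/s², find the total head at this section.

Pressure head ψ = P/(ρg) = 36×1000 / (1000 × 9.81) = 3.67 m.
Velocity head = v²/(2g) = 2.98² / (2 × 9.81) = 0.453 m.
h = z + ψ + v²/(2g) = 53.51 + 3.67 + 0.453 = 57.63 m.

h ≈ 57.63 m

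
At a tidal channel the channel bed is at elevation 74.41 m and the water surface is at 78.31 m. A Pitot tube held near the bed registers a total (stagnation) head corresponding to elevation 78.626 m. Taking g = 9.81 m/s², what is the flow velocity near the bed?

Near the bed, under hydrostatic conditions, the piezometric head (z + ψ) equals the free-surface elevation, 78.31 m.
Velocity head = total − piezometric = 78.626 − 78.31 = 0.316 m.
v = √(2g·h_v) = √(2 × 9.81 × 0.316) = 2.49 m/s.

v ≈ 2.49 m/s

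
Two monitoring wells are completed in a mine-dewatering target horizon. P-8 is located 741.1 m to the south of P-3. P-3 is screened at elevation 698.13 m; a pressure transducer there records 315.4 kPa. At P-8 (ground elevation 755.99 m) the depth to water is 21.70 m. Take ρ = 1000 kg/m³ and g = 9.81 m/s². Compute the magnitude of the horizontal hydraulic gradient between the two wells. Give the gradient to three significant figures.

i ≈ 0.00541

Pressure head at P-3: ψ = P/(ρg) = 315.4×1000 / (1000 × 9.81) = 32.15 m.
Total head at P-3: h = z + ψ = 698.13 + 32.15 = 730.28 m.
Total head at P-8: h = 755.99 − 21.70 = 734.29 m.
Head difference: h(P-3) − h(P-8) = 730.28 − 734.29 = -4.01 m.
Hydraulic gradient: i = |Δh| / L = 4.01 / 741.1 = 0.00541.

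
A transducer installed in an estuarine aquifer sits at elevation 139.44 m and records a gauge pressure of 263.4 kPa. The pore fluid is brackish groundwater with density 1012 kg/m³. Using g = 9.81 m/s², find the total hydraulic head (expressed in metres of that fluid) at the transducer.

ψ = P/(ρg) = 263.4×1000 / (1012 × 9.81) = 26.53 m.
h = z + ψ = 139.44 + 26.53 = 165.97 m.

h ≈ 165.97 m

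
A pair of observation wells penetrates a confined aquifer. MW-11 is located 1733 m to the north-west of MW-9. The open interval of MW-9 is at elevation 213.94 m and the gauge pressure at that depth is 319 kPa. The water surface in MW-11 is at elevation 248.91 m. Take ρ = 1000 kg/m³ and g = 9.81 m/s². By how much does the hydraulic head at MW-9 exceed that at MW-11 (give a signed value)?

Δh ≈ -2.45 m

Pressure head at MW-9: ψ = P/(ρg) = 319×1000 / (1000 × 9.81) = 32.52 m.
Total head at MW-9: h = z + ψ = 213.94 + 32.52 = 246.46 m.
Total head at MW-11: h = 248.91 m (water level in the piezometer is the total head).
Head difference: h(MW-9) − h(MW-11) = 246.46 − 248.91 = -2.45 m.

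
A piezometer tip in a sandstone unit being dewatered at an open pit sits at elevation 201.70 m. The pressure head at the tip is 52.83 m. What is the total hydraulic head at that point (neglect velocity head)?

h = z + ψ = 201.70 + 52.83 = 254.53 m.

h ≈ 254.53 m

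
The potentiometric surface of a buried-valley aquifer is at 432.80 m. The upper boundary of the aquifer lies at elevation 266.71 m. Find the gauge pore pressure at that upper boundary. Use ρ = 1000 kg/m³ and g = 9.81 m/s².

Pressure head at the aquifer top: ψ = h − z = 432.80 − 266.71 = 166.09 m.
P = ρgψ = 1000 × 9.81 × 166.09 = 1629343 Pa ≈ 1630 kPa.

P ≈ 1630 kPa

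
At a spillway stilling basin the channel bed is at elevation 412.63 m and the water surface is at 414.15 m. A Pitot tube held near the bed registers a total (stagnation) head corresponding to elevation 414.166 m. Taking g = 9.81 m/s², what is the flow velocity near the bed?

Near the bed, under hydrostatic conditions, the piezometric head (z + ψ) equals the free-surface elevation, 414.15 m.
Velocity head = total − piezometric = 414.166 − 414.15 = 0.016 m.
v = √(2g·h_v) = √(2 × 9.81 × 0.016) = 0.560 m/s.

v ≈ 0.560 m/s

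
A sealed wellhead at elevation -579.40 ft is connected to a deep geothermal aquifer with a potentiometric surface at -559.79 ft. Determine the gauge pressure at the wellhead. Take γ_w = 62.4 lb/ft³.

P ≈ 8.50 psi

Head above the cap: Δh = -559.79 − (-579.40) = 19.61 ft.
P = γΔh/144 = 62.4 × 19.61 / 144 = 8.50 psi.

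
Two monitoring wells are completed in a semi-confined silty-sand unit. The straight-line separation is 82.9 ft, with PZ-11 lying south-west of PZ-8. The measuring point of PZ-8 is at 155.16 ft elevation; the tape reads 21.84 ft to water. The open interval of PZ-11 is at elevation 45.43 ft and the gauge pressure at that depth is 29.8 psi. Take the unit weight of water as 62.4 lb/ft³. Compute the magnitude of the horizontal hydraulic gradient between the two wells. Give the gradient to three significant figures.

i ≈ 0.231

Total head at PZ-8: h = 155.16 − 21.84 = 133.32 ft.
Pressure head at PZ-11: ψ = 144·P/γ = 144 × 29.8 / 62.4 = 68.77 ft.
Total head at PZ-11: h = z + ψ = 45.43 + 68.77 = 114.20 ft.
Head difference: h(PZ-8) − h(PZ-11) = 133.32 − 114.20 = 19.12 ft.
Hydraulic gradient: i = |Δh| / L = 19.12 / 82.9 = 0.231.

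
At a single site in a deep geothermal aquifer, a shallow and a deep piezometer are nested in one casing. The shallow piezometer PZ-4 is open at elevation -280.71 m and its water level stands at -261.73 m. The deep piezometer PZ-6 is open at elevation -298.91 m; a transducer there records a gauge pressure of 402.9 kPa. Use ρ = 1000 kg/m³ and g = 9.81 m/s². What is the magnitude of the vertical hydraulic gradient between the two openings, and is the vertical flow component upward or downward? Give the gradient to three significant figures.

|i_v| ≈ 0.214; vertical flow is upward

Total head at PZ-4: h = -261.73 m (water level in the standpipe).
Pressure head at PZ-6: ψ = P/(ρg) = 402.9×1000 / (1000 × 9.81) = 41.07 m.
Total head at PZ-6: h = z + ψ = -298.91 + 41.07 = -257.84 m.
Δh = h(PZ-4) − h(PZ-6) = -261.73 − (-257.84) = -3.89 m.
Vertical separation Δz = -280.71 − (-298.91) = 18.20 m.
|i_v| = |Δh| / Δz = 3.89 / 18.20 = 0.214.
Head is higher in the deep piezometer, so vertical flow is upward (discharge condition).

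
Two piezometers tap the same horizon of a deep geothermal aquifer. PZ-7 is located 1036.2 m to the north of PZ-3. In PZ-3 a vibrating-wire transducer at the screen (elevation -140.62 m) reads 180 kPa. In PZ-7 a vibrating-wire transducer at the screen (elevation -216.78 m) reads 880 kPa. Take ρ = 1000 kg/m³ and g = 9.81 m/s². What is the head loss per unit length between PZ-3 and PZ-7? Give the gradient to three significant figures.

i ≈ 0.00464 m/m

Pressure head at PZ-3: ψ = P/(ρg) = 180×1000 / (1000 × 9.81) = 18.35 m.
Total head at PZ-3: h = z + ψ = -140.62 + 18.35 = -122.27 m.
Pressure head at PZ-7: ψ = P/(ρg) = 880×1000 / (1000 × 9.81) = 89.70 m.
Total head at PZ-7: h = z + ψ = -216.78 + 89.70 = -127.08 m.
Head difference: h(PZ-3) − h(PZ-7) = -122.27 − (-127.08) = 4.81 m.
Hydraulic gradient: i = |Δh| / L = 4.81 / 1036.2 = 0.00464.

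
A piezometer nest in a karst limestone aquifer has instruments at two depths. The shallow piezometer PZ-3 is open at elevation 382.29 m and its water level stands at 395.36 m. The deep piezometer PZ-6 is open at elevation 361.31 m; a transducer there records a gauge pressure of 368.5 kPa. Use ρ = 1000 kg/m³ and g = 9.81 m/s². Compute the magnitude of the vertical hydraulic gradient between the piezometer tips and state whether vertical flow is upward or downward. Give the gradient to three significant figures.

|i_v| ≈ 0.167; vertical flow is upward

Total head at PZ-3: h = 395.36 m (water level in the standpipe).
Pressure head at PZ-6: ψ = P/(ρg) = 368.5×1000 / (1000 × 9.81) = 37.56 m.
Total head at PZ-6: h = z + ψ = 361.31 + 37.56 = 398.87 m.
Δh = h(PZ-3) − h(PZ-6) = 395.36 − 398.87 = -3.51 m.
Vertical separation Δz = 382.29 − 361.31 = 20.98 m.
|i_v| = |Δh| / Δz = 3.51 / 20.98 = 0.167.
Head is higher in the deep piezometer, so vertical flow is upward (discharge condition).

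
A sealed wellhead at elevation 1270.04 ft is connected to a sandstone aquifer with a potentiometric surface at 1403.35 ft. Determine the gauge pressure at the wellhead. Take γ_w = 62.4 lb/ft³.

Head above the cap: Δh = 1403.35 − 1270.04 = 133.31 ft.
P = γΔh/144 = 62.4 × 133.31 / 144 = 57.8 psi.

P ≈ 57.8 psi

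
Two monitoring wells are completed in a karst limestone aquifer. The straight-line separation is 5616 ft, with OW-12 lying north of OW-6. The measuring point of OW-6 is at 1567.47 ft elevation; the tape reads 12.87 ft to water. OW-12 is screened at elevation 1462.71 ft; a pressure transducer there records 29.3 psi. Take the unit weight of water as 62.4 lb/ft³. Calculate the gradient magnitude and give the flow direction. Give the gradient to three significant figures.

Total head at OW-6: h = 1567.47 − 12.87 = 1554.60 ft.
Pressure head at OW-12: ψ = 144·P/γ = 144 × 29.3 / 62.4 = 67.62 ft.
Total head at OW-12: h = z + ψ = 1462.71 + 67.62 = 1530.33 ft.
Head difference: h(OW-6) − h(OW-12) = 1554.60 − 1530.33 = 24.27 ft.
Hydraulic gradient: i = |Δh| / L = 24.27 / 5616 = 0.00432.
Flow is from higher to lower head: from OW-6 toward OW-12, i.e. toward the north.

i ≈ 0.00432; groundwater flows toward the north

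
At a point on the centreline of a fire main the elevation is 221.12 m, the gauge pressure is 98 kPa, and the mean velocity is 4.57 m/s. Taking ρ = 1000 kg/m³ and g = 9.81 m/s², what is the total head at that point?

Pressure head ψ = P/(ρg) = 98×1000 / (1000 × 9.81) = 9.99 m.
Velocity head = v²/(2g) = 4.57² / (2 × 9.81) = 1.064 m.
h = z + ψ + v²/(2g) = 221.12 + 9.99 + 1.064 = 232.17 m.

h ≈ 232.17 m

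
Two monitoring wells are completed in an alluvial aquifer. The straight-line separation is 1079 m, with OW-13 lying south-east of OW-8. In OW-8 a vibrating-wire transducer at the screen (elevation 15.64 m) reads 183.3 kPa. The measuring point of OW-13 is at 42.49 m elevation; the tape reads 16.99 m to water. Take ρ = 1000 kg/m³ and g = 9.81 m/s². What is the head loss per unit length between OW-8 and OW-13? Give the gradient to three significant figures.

i ≈ 0.00818 m/m

Pressure head at OW-8: ψ = P/(ρg) = 183.3×1000 / (1000 × 9.81) = 18.69 m.
Total head at OW-8: h = z + ψ = 15.64 + 18.69 = 34.33 m.
Total head at OW-13: h = 42.49 − 16.99 = 25.50 m.
Head difference: h(OW-8) − h(OW-13) = 34.33 − 25.50 = 8.83 m.
Hydraulic gradient: i = |Δh| / L = 8.83 / 1079 = 0.00818.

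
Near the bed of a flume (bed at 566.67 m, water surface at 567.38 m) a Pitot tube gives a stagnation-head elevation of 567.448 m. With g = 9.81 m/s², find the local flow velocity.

Near the bed, under hydrostatic conditions, the piezometric head (z + ψ) equals the free-surface elevation, 567.38 m.
Velocity head = total − piezometric = 567.448 − 567.38 = 0.068 m.
v = √(2g·h_v) = √(2 × 9.81 × 0.068) = 1.16 m/s.

v ≈ 1.16 m/s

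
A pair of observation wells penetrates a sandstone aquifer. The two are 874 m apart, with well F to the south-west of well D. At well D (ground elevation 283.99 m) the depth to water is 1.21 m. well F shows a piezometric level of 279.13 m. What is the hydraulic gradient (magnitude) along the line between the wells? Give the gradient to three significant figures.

Total head at well D: h = 283.99 − 1.21 = 282.78 m.
Total head at well F: h = 279.13 m (water level in the piezometer is the total head).
Head difference: h(well D) − h(well F) = 282.78 − 279.13 = 3.65 m.
Hydraulic gradient: i = |Δh| / L = 3.65 / 874 = 0.00418.

i ≈ 0.00418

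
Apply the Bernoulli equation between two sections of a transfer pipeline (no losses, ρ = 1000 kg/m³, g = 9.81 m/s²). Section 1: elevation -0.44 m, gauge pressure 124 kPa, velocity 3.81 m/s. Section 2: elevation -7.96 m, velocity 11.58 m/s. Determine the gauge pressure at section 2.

Pressure head at 1: ψ₁ = P₁/(ρg) = 124×1000 / (1000 × 9.81) = 12.64 m.
Velocity heads: v₁²/2g = 3.81²/19.62 = 0.740 m; v₂²/2g = 11.58²/19.62 = 6.835 m.
Total head H = z₁ + ψ₁ + v₁²/2g = -0.44 + 12.64 + 0.740 = 12.94 m.
ψ₂ = H − z₂ − v₂²/2g = 12.94 − (-7.96) − 6.835 = 14.06 m.
P₂ = ρgψ₂ = 1000 × 9.81 × 14.06 ≈ 138 kPa.

P₂ ≈ 138 kPa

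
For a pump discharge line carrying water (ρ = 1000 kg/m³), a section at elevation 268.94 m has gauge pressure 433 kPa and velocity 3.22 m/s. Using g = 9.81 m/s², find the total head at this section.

h ≈ 313.61 m

Pressure head ψ = P/(ρg) = 433×1000 / (1000 × 9.81) = 44.14 m.
Velocity head = v²/(2g) = 3.22² / (2 × 9.81) = 0.528 m.
h = z + ψ + v²/(2g) = 268.94 + 44.14 + 0.528 = 313.61 m.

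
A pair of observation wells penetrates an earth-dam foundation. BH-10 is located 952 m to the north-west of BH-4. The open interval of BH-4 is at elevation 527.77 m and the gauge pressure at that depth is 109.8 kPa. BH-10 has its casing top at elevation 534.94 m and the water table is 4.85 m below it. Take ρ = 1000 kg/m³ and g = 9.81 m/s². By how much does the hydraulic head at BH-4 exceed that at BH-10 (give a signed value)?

Pressure head at BH-4: ψ = P/(ρg) = 109.8×1000 / (1000 × 9.81) = 11.19 m.
Total head at BH-4: h = z + ψ = 527.77 + 11.19 = 538.96 m.
Total head at BH-10: h = 534.94 − 4.85 = 530.09 m.
Head difference: h(BH-4) − h(BH-10) = 538.96 − 530.09 = 8.87 m.

Δh ≈ 8.87 m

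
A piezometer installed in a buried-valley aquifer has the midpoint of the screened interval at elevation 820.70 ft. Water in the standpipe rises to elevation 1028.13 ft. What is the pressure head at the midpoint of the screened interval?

ψ ≈ 207.43 ft

Total head h = 1028.13 ft (the water-surface elevation in the piezometer).
Pressure head ψ = h − z = 1028.13 − 820.70 = 207.43 ft.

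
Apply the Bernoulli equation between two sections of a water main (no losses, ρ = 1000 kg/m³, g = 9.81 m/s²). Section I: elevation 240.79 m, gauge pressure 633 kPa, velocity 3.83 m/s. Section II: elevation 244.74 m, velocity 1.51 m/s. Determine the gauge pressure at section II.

Pressure head at I: ψ₁ = P₁/(ρg) = 633×1000 / (1000 × 9.81) = 64.53 m.
Velocity heads: v₁²/2g = 3.83²/19.62 = 0.748 m; v₂²/2g = 1.51²/19.62 = 0.116 m.
Total head H = z₁ + ψ₁ + v₁²/2g = 240.79 + 64.53 + 0.748 = 306.07 m.
ψ₂ = H − z₂ − v₂²/2g = 306.07 − 244.74 − 0.116 = 61.21 m.
P₂ = ρgψ₂ = 1000 × 9.81 × 61.21 ≈ 600 kPa.

P₂ ≈ 600 kPa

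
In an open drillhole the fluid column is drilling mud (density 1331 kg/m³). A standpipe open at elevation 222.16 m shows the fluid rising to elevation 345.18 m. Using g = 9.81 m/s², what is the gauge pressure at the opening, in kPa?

Pressure head ψ = h − z = 345.18 − 222.16 = 123.02 m.
P = ρgψ = 1331 × 9.81 × 123.02 = 1606286 Pa ≈ 1610 kPa.

P ≈ 1610 kPa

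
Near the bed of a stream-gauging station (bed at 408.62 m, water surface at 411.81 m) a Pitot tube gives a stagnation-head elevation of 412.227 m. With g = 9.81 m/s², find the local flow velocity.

v ≈ 2.86 m/s

Near the bed, under hydrostatic conditions, the piezometric head (z + ψ) equals the free-surface elevation, 411.81 m.
Velocity head = total − piezometric = 412.227 − 411.81 = 0.417 m.
v = √(2g·h_v) = √(2 × 9.81 × 0.417) = 2.86 m/s.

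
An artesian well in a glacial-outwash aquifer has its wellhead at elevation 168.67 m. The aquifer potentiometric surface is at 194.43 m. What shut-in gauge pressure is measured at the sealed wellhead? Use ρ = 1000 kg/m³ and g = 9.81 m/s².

Head above the cap: Δh = 194.43 − 168.67 = 25.76 m.
P = ρgΔh = 1000 × 9.81 × 25.76 = 252706 Pa ≈ 253 kPa.

P ≈ 253 kPa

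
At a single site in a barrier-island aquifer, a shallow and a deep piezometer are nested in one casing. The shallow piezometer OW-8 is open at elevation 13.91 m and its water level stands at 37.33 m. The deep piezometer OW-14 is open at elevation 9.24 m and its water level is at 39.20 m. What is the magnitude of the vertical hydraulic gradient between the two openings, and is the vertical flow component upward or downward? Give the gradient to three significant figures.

|i_v| ≈ 0.400; vertical flow is upward

Total head at OW-8: h = 37.33 m (water level in the standpipe).
Total head at OW-14: h = 39.20 m.
Δh = h(OW-8) − h(OW-14) = 37.33 − 39.20 = -1.87 m.
Vertical separation Δz = 13.91 − 9.24 = 4.67 m.
|i_v| = |Δh| / Δz = 1.87 / 4.67 = 0.400.
Head is higher in the deep piezometer, so vertical flow is upward (discharge condition).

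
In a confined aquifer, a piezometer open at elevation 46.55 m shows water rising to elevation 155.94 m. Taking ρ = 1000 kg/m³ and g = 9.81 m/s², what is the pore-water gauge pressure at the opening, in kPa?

Pressure head ψ = h − z = 155.94 − 46.55 = 109.39 m.
P = ρgψ = 1000 × 9.81 × 109.39 = 1073116 Pa ≈ 1070 kPa.

P ≈ 1070 kPa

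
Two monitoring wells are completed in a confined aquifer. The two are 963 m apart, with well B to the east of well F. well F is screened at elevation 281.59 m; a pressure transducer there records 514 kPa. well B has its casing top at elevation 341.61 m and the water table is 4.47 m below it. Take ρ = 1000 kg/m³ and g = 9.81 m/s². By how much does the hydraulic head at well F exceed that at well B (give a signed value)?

Pressure head at well F: ψ = P/(ρg) = 514×1000 / (1000 × 9.81) = 52.40 m.
Total head at well F: h = z + ψ = 281.59 + 52.40 = 333.99 m.
Total head at well B: h = 341.61 − 4.47 = 337.14 m.
Head difference: h(well F) − h(well B) = 333.99 − 337.14 = -3.15 m.

Δh ≈ -3.15 m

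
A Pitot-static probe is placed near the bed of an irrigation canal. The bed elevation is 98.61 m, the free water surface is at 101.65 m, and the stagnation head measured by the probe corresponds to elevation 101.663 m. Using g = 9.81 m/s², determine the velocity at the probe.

v ≈ 0.505 m/s

Near the bed, under hydrostatic conditions, the piezometric head (z + ψ) equals the free-surface elevation, 101.65 m.
Velocity head = total − piezometric = 101.663 − 101.65 = 0.013 m.
v = √(2g·h_v) = √(2 × 9.81 × 0.013) = 0.505 m/s.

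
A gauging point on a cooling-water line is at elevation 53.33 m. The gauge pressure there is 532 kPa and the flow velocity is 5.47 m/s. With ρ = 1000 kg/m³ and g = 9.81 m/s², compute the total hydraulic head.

h ≈ 109.09 m

Pressure head ψ = P/(ρg) = 532×1000 / (1000 × 9.81) = 54.23 m.
Velocity head = v²/(2g) = 5.47² / (2 × 9.81) = 1.525 m.
h = z + ψ + v²/(2g) = 53.33 + 54.23 + 1.525 = 109.09 m.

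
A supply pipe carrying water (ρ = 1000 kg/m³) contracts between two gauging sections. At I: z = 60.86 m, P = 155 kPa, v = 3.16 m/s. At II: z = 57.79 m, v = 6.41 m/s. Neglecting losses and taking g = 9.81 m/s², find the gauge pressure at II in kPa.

P₂ ≈ 170 kPa

Pressure head at I: ψ₁ = P₁/(ρg) = 155×1000 / (1000 × 9.81) = 15.80 m.
Velocity heads: v₁²/2g = 3.16²/19.62 = 0.509 m; v₂²/2g = 6.41²/19.62 = 2.094 m.
Total head H = z₁ + ψ₁ + v₁²/2g = 60.86 + 15.80 + 0.509 = 77.17 m.
ψ₂ = H − z₂ − v₂²/2g = 77.17 − 57.79 − 2.094 = 17.29 m.
P₂ = ρgψ₂ = 1000 × 9.81 × 17.29 ≈ 170 kPa.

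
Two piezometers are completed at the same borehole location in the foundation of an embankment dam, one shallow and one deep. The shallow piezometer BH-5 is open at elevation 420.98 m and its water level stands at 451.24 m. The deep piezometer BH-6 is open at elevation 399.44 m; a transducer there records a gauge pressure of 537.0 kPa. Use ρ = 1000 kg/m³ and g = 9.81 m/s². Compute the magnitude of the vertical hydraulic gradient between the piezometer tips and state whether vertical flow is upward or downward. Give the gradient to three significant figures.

Total head at BH-5: h = 451.24 m (water level in the standpipe).
Pressure head at BH-6: ψ = P/(ρg) = 537.0×1000 / (1000 × 9.81) = 54.74 m.
Total head at BH-6: h = z + ψ = 399.44 + 54.74 = 454.18 m.
Δh = h(BH-5) − h(BH-6) = 451.24 − 454.18 = -2.94 m.
Vertical separation Δz = 420.98 − 399.44 = 21.54 m.
|i_v| = |Δh| / Δz = 2.94 / 21.54 = 0.136.
Head is higher in the deep piezometer, so vertical flow is upward (discharge condition).

|i_v| ≈ 0.136; vertical flow is upward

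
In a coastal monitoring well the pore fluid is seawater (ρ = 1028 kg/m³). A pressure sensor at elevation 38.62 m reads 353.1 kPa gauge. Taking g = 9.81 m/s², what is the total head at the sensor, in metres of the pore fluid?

h ≈ 73.63 m

ψ = P/(ρg) = 353.1×1000 / (1028 × 9.81) = 35.01 m.
h = z + ψ = 38.62 + 35.01 = 73.63 m.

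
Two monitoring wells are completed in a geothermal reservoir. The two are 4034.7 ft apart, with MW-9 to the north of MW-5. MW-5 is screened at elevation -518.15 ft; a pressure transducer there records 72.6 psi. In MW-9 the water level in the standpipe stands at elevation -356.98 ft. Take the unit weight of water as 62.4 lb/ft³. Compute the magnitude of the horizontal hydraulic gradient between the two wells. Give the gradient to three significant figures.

Pressure head at MW-5: ψ = 144·P/γ = 144 × 72.6 / 62.4 = 167.54 ft.
Total head at MW-5: h = z + ψ = -518.15 + 167.54 = -350.61 ft.
Total head at MW-9: h = -356.98 ft (water level in the piezometer is the total head).
Head difference: h(MW-5) − h(MW-9) = -350.61 − (-356.98) = 6.37 ft.
Hydraulic gradient: i = |Δh| / L = 6.37 / 4034.7 = 0.00158.

i ≈ 0.00158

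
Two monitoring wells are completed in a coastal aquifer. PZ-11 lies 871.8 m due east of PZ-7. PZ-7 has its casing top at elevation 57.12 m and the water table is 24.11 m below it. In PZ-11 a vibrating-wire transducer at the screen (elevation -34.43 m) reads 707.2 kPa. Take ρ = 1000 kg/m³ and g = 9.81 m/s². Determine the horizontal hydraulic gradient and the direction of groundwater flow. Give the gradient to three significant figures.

i ≈ 0.00533; groundwater flows toward the west

Total head at PZ-7: h = 57.12 − 24.11 = 33.01 m.
Pressure head at PZ-11: ψ = P/(ρg) = 707.2×1000 / (1000 × 9.81) = 72.09 m.
Total head at PZ-11: h = z + ψ = -34.43 + 72.09 = 37.66 m.
Head difference: h(PZ-7) − h(PZ-11) = 33.01 − 37.66 = -4.65 m.
Hydraulic gradient: i = |Δh| / L = 4.65 / 871.8 = 0.00533.
Flow is from higher to lower head: from PZ-11 toward PZ-7, i.e. toward the west.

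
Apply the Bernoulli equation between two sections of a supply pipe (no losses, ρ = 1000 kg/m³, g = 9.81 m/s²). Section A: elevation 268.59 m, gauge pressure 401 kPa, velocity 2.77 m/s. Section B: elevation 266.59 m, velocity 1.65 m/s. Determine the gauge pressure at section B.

Pressure head at A: ψ₁ = P₁/(ρg) = 401×1000 / (1000 × 9.81) = 40.88 m.
Velocity heads: v₁²/2g = 2.77²/19.62 = 0.391 m; v₂²/2g = 1.65²/19.62 = 0.139 m.
Total head H = z₁ + ψ₁ + v₁²/2g = 268.59 + 40.88 + 0.391 = 309.86 m.
ψ₂ = H − z₂ − v₂²/2g = 309.86 − 266.59 − 0.139 = 43.13 m.
P₂ = ρgψ₂ = 1000 × 9.81 × 43.13 ≈ 423 kPa.

P₂ ≈ 423 kPa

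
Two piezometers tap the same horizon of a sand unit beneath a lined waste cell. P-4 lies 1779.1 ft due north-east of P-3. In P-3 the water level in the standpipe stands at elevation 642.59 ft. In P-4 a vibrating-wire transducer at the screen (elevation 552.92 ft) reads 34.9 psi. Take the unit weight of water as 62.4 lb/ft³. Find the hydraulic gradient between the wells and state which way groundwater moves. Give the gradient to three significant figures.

Total head at P-3: h = 642.59 ft (water level in the piezometer is the total head).
Pressure head at P-4: ψ = 144·P/γ = 144 × 34.9 / 62.4 = 80.54 ft.
Total head at P-4: h = z + ψ = 552.92 + 80.54 = 633.46 ft.
Head difference: h(P-3) − h(P-4) = 642.59 − 633.46 = 9.13 ft.
Hydraulic gradient: i = |Δh| / L = 9.13 / 1779.1 = 0.00513.
Flow is from higher to lower head: from P-3 toward P-4, i.e. toward the north-east.

i ≈ 0.00513; groundwater flows toward the north-east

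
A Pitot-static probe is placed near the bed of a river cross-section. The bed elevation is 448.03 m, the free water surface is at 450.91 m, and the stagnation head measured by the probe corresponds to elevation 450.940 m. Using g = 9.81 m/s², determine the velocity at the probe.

v ≈ 0.767 m/s

Near the bed, under hydrostatic conditions, the piezometric head (z + ψ) equals the free-surface elevation, 450.91 m.
Velocity head = total − piezometric = 450.940 − 450.91 = 0.030 m.
v = √(2g·h_v) = √(2 × 9.81 × 0.030) = 0.767 m/s.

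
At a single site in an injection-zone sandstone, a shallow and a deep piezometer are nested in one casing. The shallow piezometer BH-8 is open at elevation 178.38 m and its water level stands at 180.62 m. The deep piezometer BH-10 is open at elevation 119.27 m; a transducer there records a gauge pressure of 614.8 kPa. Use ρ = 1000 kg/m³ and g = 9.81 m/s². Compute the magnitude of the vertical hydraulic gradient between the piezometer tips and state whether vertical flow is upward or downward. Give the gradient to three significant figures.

|i_v| ≈ 0.0223; vertical flow is upward

Total head at BH-8: h = 180.62 m (water level in the standpipe).
Pressure head at BH-10: ψ = P/(ρg) = 614.8×1000 / (1000 × 9.81) = 62.67 m.
Total head at BH-10: h = z + ψ = 119.27 + 62.67 = 181.94 m.
Δh = h(BH-8) − h(BH-10) = 180.62 − 181.94 = -1.32 m.
Vertical separation Δz = 178.38 − 119.27 = 59.11 m.
|i_v| = |Δh| / Δz = 1.32 / 59.11 = 0.0223.
Head is higher in the deep piezometer, so vertical flow is upward (discharge condition).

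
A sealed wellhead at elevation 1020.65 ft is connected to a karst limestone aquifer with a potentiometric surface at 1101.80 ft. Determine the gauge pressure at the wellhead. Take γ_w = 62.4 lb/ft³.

Head above the cap: Δh = 1101.80 − 1020.65 = 81.15 ft.
P = γΔh/144 = 62.4 × 81.15 / 144 = 35.2 psi.

P ≈ 35.2 psi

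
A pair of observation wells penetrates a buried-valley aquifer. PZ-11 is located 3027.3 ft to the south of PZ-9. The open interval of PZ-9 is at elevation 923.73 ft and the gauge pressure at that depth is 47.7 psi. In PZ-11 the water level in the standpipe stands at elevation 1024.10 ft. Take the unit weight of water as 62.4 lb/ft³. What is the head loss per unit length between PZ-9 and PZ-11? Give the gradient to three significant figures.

Pressure head at PZ-9: ψ = 144·P/γ = 144 × 47.7 / 62.4 = 110.08 ft.
Total head at PZ-9: h = z + ψ = 923.73 + 110.08 = 1033.81 ft.
Total head at PZ-11: h = 1024.10 ft (water level in the piezometer is the total head).
Head difference: h(PZ-9) − h(PZ-11) = 1033.81 − 1024.10 = 9.71 ft.
Hydraulic gradient: i = |Δh| / L = 9.71 / 3027.3 = 0.00321.

i ≈ 0.00321 ft/ft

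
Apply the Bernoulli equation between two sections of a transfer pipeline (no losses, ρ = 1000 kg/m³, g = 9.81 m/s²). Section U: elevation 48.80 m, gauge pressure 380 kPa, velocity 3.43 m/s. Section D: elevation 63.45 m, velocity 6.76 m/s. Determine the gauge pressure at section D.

Pressure head at U: ψ₁ = P₁/(ρg) = 380×1000 / (1000 × 9.81) = 38.74 m.
Velocity heads: v₁²/2g = 3.43²/19.62 = 0.600 m; v₂²/2g = 6.76²/19.62 = 2.329 m.
Total head H = z₁ + ψ₁ + v₁²/2g = 48.80 + 38.74 + 0.600 = 88.14 m.
ψ₂ = H − z₂ − v₂²/2g = 88.14 − 63.45 − 2.329 = 22.36 m.
P₂ = ρgψ₂ = 1000 × 9.81 × 22.36 ≈ 219 kPa.

P₂ ≈ 219 kPa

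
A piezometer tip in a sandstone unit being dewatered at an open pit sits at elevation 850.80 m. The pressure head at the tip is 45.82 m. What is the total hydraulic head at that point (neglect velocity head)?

h = z + ψ = 850.80 + 45.82 = 896.62 m.

h ≈ 896.62 m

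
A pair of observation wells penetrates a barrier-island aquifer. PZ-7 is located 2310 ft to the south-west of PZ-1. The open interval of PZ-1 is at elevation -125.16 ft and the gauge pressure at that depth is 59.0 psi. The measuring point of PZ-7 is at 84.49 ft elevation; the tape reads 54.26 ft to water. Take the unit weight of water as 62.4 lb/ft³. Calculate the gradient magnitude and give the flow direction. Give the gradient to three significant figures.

i ≈ 0.00833; groundwater flows toward the north-east

Pressure head at PZ-1: ψ = 144·P/γ = 144 × 59.0 / 62.4 = 136.15 ft.
Total head at PZ-1: h = z + ψ = -125.16 + 136.15 = 10.99 ft.
Total head at PZ-7: h = 84.49 − 54.26 = 30.23 ft.
Head difference: h(PZ-1) − h(PZ-7) = 10.99 − 30.23 = -19.24 ft.
Hydraulic gradient: i = |Δh| / L = 19.24 / 2310 = 0.00833.
Flow is from higher to lower head: from PZ-7 toward PZ-1, i.e. toward the north-east.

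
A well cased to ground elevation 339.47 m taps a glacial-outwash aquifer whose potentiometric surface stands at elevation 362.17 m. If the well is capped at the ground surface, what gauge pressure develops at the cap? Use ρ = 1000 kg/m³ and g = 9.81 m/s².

Head above the cap: Δh = 362.17 − 339.47 = 22.70 m.
P = ρgΔh = 1000 × 9.81 × 22.70 = 222687 Pa ≈ 223 kPa.

P ≈ 223 kPa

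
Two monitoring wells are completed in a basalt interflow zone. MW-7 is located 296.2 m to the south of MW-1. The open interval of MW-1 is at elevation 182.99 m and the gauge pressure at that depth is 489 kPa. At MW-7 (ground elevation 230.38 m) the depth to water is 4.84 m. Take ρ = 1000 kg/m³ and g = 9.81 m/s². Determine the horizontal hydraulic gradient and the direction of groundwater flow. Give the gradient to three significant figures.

i ≈ 0.0246; groundwater flows toward the south

Pressure head at MW-1: ψ = P/(ρg) = 489×1000 / (1000 × 9.81) = 49.85 m.
Total head at MW-1: h = z + ψ = 182.99 + 49.85 = 232.84 m.
Total head at MW-7: h = 230.38 − 4.84 = 225.54 m.
Head difference: h(MW-1) − h(MW-7) = 232.84 − 225.54 = 7.30 m.
Hydraulic gradient: i = |Δh| / L = 7.30 / 296.2 = 0.0246.
Flow is from higher to lower head: from MW-1 toward MW-7, i.e. toward the south.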